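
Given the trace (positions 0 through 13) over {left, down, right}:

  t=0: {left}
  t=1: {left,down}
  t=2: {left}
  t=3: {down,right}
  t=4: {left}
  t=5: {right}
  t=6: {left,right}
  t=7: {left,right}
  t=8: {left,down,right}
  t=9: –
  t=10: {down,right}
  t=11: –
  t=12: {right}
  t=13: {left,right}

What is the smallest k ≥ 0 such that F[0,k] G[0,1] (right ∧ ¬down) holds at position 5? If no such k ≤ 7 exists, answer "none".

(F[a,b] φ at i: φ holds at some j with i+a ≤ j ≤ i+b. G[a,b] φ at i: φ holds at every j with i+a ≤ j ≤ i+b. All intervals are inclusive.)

Scan j = 5,6,… for G[0,1] (right ∧ ¬down):
  j=5: holds
First hit at j=5, so smallest k = 5-5 = 0.

0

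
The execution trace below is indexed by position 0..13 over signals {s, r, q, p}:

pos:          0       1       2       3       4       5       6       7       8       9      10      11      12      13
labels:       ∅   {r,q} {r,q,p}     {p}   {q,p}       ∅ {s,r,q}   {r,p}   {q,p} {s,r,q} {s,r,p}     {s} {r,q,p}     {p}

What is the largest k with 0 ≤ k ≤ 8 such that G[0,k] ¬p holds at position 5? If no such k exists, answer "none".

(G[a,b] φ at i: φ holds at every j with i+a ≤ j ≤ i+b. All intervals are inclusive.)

1

¬p must hold from j=5 onward; find where it first fails.
  j=5: holds
  j=6: holds
  j=7: fails
Holds on [5,6], so largest k = 1.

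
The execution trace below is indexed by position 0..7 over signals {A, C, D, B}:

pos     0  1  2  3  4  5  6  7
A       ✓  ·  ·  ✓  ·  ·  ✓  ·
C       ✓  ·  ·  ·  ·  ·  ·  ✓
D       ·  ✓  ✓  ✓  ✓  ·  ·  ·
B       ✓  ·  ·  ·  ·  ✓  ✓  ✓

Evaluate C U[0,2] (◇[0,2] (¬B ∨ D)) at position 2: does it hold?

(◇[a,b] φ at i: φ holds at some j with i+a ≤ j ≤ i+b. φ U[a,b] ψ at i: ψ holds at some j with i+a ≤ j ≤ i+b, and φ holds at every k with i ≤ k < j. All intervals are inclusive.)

True

Need some j in [2,4] with ◇[0,2] (¬B ∨ D), and C at every k in [2,j-1].
  j=2: ◇[0,2] (¬B ∨ D) holds; no prefix to check → satisfied.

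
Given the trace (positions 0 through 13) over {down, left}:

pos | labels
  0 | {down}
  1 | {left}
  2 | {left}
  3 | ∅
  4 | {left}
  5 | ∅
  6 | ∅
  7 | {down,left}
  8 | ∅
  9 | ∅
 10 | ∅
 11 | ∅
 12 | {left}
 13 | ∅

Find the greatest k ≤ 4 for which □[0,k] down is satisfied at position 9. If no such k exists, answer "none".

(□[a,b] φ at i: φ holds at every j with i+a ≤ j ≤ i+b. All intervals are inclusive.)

down must hold from j=9 onward; find where it first fails.
  j=9: fails → no k works.

none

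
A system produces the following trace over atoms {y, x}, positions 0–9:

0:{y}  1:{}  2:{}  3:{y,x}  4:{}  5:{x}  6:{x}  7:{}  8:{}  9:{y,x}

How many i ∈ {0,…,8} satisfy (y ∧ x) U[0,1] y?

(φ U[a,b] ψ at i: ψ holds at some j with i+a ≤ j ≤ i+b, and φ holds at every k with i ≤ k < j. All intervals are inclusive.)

2

Evaluate at each i in [0,8]:
  i=0: ✓ (rhs at j=0)
  i=1: ✗ (no rhs in [1,2])
  i=2: ✗ (lhs fails at k=2 before rhs at j=3)
  i=3: ✓ (rhs at j=3)
  i=4: ✗ (no rhs in [4,5])
  i=5: ✗ (no rhs in [5,6])
  i=6: ✗ (no rhs in [6,7])
  i=7: ✗ (no rhs in [7,8])
  i=8: ✗ (lhs fails at k=8 before rhs at j=9)
Positions where it holds: {0, 3} → 2.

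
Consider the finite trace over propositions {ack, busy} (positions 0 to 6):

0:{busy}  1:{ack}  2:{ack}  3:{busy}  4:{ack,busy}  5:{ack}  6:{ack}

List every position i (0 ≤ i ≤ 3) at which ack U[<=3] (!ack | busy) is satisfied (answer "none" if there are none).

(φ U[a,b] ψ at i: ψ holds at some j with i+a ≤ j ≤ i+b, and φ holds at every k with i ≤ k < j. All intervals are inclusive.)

0, 1, 2, 3

Evaluate at each i in [0,3]:
  i=0: ✓ (rhs at j=0)
  i=1: ✓ (rhs at j=3; lhs holds on [1,2])
  i=2: ✓ (rhs at j=3; lhs holds on [2,2])
  i=3: ✓ (rhs at j=3)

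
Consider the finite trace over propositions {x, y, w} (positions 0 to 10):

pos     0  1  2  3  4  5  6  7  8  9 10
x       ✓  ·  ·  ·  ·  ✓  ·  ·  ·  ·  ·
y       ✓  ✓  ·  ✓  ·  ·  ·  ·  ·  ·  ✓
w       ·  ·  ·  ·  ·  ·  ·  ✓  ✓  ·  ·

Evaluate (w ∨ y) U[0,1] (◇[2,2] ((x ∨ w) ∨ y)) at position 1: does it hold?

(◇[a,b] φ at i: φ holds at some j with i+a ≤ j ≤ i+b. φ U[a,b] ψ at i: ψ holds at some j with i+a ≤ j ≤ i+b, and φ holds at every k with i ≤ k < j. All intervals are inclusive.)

True

Need some j in [1,2] with ◇[2,2] ((x ∨ w) ∨ y), and (w ∨ y) at every k in [1,j-1].
  j=1: ◇[2,2] ((x ∨ w) ∨ y) holds; no prefix to check → satisfied.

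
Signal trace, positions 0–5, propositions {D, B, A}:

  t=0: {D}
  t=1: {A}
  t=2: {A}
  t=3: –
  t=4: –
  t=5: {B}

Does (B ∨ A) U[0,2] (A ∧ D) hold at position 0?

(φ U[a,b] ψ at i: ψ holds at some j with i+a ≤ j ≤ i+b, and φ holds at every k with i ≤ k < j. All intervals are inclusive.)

False

Need some j in [0,2] with (A ∧ D), and (B ∨ A) at every k in [0,j-1].
  j=0: (A ∧ D) false.
  j=1: (A ∧ D) false.
  j=2: (A ∧ D) false.
No j in the window works → until fails.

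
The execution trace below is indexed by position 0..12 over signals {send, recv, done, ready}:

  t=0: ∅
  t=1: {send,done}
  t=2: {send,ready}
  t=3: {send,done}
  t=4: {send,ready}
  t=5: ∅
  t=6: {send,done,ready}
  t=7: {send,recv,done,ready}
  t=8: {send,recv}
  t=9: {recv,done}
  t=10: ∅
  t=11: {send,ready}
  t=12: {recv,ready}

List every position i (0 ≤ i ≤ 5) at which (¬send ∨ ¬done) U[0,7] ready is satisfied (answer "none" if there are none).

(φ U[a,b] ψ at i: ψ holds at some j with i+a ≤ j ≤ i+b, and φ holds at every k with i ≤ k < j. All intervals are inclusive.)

2, 4, 5

Evaluate at each i in [0,5]:
  i=0: ✗ (lhs fails at k=1 before rhs at j=2)
  i=1: ✗ (lhs fails at k=1 before rhs at j=2)
  i=2: ✓ (rhs at j=2)
  i=3: ✗ (lhs fails at k=3 before rhs at j=4)
  i=4: ✓ (rhs at j=4)
  i=5: ✓ (rhs at j=6; lhs holds on [5,5])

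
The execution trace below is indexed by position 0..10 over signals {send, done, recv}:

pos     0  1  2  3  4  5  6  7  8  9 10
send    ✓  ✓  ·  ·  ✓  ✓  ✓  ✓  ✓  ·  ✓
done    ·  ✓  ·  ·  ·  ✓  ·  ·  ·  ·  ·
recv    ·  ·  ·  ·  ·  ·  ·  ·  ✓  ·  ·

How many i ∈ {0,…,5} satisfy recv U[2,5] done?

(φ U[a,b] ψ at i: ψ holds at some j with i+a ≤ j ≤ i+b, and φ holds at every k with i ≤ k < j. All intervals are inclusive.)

Evaluate at each i in [0,5]:
  i=0: ✗ (lhs fails at k=0 before rhs at j=5)
  i=1: ✗ (lhs fails at k=1 before rhs at j=5)
  i=2: ✗ (lhs fails at k=2 before rhs at j=5)
  i=3: ✗ (lhs fails at k=3 before rhs at j=5)
  i=4: ✗ (no rhs in [6,9])
  i=5: ✗ (no rhs in [7,10])
Positions where it holds: {} → 0.

0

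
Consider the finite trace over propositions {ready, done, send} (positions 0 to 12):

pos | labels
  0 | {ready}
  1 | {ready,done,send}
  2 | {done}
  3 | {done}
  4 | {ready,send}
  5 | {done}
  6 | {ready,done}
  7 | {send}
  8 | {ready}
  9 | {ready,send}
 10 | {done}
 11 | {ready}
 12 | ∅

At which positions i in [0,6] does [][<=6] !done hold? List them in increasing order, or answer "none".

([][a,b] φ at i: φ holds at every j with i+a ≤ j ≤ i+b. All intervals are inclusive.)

none

Evaluate at each i in [0,6]:
  i=0: ✗ (fails at j=1)
  i=1: ✗ (fails at j=1)
  i=2: ✗ (fails at j=2)
  i=3: ✗ (fails at j=3)
  i=4: ✗ (fails at j=5)
  i=5: ✗ (fails at j=5)
  i=6: ✗ (fails at j=6)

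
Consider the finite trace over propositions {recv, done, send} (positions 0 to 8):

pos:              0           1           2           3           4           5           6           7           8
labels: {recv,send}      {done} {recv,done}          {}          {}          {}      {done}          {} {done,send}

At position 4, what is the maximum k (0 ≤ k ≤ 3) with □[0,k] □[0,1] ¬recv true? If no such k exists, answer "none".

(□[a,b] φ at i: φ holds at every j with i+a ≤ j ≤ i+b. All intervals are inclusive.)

□[0,1] ¬recv must hold from j=4 onward; find where it first fails.
  j=4: holds
  j=5: holds
  j=6: holds
  j=7: holds
Holds through j=7; largest k = 3.

3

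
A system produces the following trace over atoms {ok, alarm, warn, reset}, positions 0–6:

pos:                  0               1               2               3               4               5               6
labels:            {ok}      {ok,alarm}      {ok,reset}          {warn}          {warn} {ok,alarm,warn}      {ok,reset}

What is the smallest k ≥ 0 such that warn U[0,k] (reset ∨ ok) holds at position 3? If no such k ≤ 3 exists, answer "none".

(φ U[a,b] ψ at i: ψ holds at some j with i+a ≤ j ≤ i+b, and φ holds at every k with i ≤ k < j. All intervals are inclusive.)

2

Need earliest j ≥ 3 with (reset ∨ ok), and warn at every k in [3,j-1].
  j=3: rhs fails.
  j=4: rhs fails.
  j=5: rhs holds; lhs holds on [3,4]. k = 2.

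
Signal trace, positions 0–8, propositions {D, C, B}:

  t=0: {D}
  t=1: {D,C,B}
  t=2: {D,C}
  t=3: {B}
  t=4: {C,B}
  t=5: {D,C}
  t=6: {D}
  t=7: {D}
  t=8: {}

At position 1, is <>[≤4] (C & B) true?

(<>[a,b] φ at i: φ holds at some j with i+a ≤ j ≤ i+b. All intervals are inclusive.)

Check (C & B) at each j in [1,5]:
  j=1: true
  j=2: false
  j=3: false
  j=4: true
  j=5: false
Found at j=1 → formula holds.

Yes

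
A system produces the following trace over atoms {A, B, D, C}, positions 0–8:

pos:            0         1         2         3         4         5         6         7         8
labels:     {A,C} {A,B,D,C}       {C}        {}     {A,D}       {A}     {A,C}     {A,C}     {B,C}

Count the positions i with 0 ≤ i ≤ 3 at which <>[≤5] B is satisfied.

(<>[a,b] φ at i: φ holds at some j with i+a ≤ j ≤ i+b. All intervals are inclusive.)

3

Evaluate at each i in [0,3]:
  i=0: ✓ (witness j=1)
  i=1: ✓ (witness j=1)
  i=2: ✗ (none in [2,7])
  i=3: ✓ (witness j=8)
Positions where it holds: {0, 1, 3} → 3.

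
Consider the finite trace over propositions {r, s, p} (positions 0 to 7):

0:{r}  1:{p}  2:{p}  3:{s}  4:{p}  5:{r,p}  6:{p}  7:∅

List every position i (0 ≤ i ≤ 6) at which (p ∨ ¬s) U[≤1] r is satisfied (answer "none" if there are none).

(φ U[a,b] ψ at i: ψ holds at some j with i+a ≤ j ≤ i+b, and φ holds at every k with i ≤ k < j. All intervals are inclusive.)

Evaluate at each i in [0,6]:
  i=0: ✓ (rhs at j=0)
  i=1: ✗ (no rhs in [1,2])
  i=2: ✗ (no rhs in [2,3])
  i=3: ✗ (no rhs in [3,4])
  i=4: ✓ (rhs at j=5; lhs holds on [4,4])
  i=5: ✓ (rhs at j=5)
  i=6: ✗ (no rhs in [6,7])

0, 4, 5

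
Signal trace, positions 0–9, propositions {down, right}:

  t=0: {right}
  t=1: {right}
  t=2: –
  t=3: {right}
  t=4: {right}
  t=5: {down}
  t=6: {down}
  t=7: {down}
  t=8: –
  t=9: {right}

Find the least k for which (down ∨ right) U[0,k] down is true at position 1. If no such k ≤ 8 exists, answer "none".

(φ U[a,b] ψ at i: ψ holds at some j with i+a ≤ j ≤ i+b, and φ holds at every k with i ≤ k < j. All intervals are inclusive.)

Need earliest j ≥ 1 with down, and (down ∨ right) at every k in [1,j-1].
  j=1: rhs fails.
  j=2: rhs fails.
  j=3: rhs fails.
  j=4: rhs fails.
  j=5: rhs holds but lhs fails at k=2.
  j=6: rhs holds but lhs fails at k=2.
  j=7: rhs holds but lhs fails at k=2.
  j=8: rhs fails.
  j=9: rhs fails.
No witness within the range → none.

none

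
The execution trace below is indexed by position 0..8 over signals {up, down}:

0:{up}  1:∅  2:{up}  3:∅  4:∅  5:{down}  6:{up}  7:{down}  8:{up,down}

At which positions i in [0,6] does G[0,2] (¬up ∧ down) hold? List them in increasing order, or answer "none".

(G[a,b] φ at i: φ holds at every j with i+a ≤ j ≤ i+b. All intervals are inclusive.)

none

Evaluate at each i in [0,6]:
  i=0: ✗ (fails at j=0)
  i=1: ✗ (fails at j=1)
  i=2: ✗ (fails at j=2)
  i=3: ✗ (fails at j=3)
  i=4: ✗ (fails at j=4)
  i=5: ✗ (fails at j=6)
  i=6: ✗ (fails at j=6)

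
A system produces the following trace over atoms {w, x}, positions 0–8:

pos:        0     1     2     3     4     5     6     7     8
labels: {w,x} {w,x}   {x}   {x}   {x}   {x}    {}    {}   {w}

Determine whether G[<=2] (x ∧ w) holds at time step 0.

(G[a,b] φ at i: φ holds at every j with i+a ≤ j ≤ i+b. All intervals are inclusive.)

Check (x ∧ w) at every j in [0,2]:
  j=0: true
  j=1: true
  j=2: false
Fails at j=2 → formula fails.

False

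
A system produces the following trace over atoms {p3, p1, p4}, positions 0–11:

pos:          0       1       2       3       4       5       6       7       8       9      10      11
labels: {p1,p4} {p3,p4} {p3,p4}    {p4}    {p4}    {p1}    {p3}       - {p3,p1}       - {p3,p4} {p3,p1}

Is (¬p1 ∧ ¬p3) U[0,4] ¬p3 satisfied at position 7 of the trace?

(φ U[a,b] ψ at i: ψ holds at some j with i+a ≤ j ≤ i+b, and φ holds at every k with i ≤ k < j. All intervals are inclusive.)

Holds

Need some j in [7,11] with ¬p3, and (¬p1 ∧ ¬p3) at every k in [7,j-1].
  j=7: ¬p3 holds; no prefix to check → satisfied.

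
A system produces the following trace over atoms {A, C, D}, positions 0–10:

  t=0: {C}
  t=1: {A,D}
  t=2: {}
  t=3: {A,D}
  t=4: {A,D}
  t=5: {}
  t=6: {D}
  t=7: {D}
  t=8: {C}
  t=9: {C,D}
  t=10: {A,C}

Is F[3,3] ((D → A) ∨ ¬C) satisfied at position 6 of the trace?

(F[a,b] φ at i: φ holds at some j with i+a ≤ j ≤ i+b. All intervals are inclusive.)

Check ((D → A) ∨ ¬C) at each j in [9,9]:
  j=9: false
No position in the window satisfies it → formula fails.

No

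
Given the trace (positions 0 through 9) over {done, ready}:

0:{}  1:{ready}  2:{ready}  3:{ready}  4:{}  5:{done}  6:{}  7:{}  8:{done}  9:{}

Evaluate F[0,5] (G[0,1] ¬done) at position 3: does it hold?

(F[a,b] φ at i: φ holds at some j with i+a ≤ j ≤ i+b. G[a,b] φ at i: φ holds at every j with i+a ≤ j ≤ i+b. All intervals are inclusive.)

True

Check G[0,1] ¬done at each j in [3,8]:
  j=3: holds on [3,4]
  j=4: fails at 5
  j=5: fails at 5
  j=6: holds on [6,7]
  j=7: fails at 8
  j=8: fails at 8
Found at j=3 → formula holds.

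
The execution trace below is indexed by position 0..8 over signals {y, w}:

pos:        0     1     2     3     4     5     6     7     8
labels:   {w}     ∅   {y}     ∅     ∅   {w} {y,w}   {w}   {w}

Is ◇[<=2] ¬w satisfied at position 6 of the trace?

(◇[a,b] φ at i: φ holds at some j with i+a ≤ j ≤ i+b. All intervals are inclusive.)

False

Check ¬w at each j in [6,8]:
  j=6: false
  j=7: false
  j=8: false
No position in the window satisfies it → formula fails.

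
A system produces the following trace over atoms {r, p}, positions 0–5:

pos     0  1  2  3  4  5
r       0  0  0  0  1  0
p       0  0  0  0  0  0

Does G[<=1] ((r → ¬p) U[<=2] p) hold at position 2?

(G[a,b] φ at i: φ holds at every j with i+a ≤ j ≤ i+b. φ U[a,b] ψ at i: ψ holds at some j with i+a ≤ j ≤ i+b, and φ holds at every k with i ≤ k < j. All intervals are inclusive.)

Check ((r → ¬p) U[<=2] p) at every j in [2,3]:
  j=2: fails
  j=3: fails
Fails at j=2 → formula fails.

False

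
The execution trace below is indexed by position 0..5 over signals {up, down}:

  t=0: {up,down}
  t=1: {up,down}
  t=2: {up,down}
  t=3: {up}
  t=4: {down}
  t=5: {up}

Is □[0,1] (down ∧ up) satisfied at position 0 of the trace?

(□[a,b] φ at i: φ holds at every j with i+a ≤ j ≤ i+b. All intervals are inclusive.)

True

Check (down ∧ up) at every j in [0,1]:
  j=0: true
  j=1: true
All positions satisfy it → formula holds.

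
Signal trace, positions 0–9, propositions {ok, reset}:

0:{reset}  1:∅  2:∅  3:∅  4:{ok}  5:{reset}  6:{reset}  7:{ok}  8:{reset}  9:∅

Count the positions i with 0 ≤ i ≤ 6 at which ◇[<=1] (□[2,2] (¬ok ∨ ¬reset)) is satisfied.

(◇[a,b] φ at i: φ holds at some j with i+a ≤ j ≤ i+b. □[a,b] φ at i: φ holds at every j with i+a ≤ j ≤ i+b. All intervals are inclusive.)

7

Evaluate at each i in [0,6]:
  i=0: ✓ (witness j=0)
  i=1: ✓ (witness j=1)
  i=2: ✓ (witness j=2)
  i=3: ✓ (witness j=3)
  i=4: ✓ (witness j=4)
  i=5: ✓ (witness j=5)
  i=6: ✓ (witness j=6)
Positions where it holds: {0, 1, 2, 3, 4, 5, 6} → 7.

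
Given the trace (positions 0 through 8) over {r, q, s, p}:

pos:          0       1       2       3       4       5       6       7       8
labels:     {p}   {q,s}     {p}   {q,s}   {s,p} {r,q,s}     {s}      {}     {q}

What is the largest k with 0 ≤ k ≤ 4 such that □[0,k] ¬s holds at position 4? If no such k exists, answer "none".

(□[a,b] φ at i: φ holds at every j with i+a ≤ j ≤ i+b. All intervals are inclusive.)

none

¬s must hold from j=4 onward; find where it first fails.
  j=4: fails → no k works.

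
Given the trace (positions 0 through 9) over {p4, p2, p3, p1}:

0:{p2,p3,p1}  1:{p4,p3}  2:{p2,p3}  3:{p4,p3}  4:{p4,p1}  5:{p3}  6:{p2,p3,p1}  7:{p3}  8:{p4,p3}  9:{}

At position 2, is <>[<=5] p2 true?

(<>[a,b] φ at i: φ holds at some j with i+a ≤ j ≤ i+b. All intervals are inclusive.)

Check p2 at each j in [2,7]:
  j=2: true
  j=3: false
  j=4: false
  j=5: false
  j=6: true
  j=7: false
Found at j=2 → formula holds.

True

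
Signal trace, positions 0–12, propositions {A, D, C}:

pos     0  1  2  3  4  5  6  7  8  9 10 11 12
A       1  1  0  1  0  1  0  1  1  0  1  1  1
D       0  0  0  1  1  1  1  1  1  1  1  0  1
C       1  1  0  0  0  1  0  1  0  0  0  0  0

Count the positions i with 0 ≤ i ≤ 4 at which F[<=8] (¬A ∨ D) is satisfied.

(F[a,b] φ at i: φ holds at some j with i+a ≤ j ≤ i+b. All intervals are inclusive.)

5

Evaluate at each i in [0,4]:
  i=0: ✓ (witness j=2)
  i=1: ✓ (witness j=2)
  i=2: ✓ (witness j=2)
  i=3: ✓ (witness j=3)
  i=4: ✓ (witness j=4)
Positions where it holds: {0, 1, 2, 3, 4} → 5.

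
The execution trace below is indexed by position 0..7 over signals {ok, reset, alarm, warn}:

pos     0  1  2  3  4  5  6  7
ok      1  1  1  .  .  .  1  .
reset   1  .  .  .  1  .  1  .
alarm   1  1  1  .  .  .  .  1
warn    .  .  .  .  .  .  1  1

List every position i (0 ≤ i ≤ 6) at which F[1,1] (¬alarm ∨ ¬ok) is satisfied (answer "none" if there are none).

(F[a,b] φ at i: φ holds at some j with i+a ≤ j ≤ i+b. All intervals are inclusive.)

Evaluate at each i in [0,6]:
  i=0: ✗ (none in [1,1])
  i=1: ✗ (none in [2,2])
  i=2: ✓ (witness j=3)
  i=3: ✓ (witness j=4)
  i=4: ✓ (witness j=5)
  i=5: ✓ (witness j=6)
  i=6: ✓ (witness j=7)

2, 3, 4, 5, 6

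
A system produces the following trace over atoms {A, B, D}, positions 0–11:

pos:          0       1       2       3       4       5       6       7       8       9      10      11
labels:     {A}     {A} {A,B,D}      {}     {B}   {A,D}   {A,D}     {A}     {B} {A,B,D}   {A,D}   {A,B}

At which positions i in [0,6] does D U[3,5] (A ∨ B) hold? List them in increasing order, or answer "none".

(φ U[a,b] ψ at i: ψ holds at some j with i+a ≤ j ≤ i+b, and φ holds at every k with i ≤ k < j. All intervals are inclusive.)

none

Evaluate at each i in [0,6]:
  i=0: ✗ (lhs fails at k=0 before rhs at j=4)
  i=1: ✗ (lhs fails at k=1 before rhs at j=4)
  i=2: ✗ (lhs fails at k=3 before rhs at j=5)
  i=3: ✗ (lhs fails at k=3 before rhs at j=6)
  i=4: ✗ (lhs fails at k=4 before rhs at j=7)
  i=5: ✗ (lhs fails at k=7 before rhs at j=8)
  i=6: ✗ (lhs fails at k=7 before rhs at j=9)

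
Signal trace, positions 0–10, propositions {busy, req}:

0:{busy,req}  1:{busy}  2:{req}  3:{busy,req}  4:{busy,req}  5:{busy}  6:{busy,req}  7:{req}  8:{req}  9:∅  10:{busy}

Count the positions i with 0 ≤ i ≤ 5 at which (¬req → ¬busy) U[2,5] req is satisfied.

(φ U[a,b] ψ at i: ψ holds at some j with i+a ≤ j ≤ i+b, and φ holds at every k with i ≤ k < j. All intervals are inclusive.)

Evaluate at each i in [0,5]:
  i=0: ✗ (lhs fails at k=1 before rhs at j=2)
  i=1: ✗ (lhs fails at k=1 before rhs at j=3)
  i=2: ✓ (rhs at j=4; lhs holds on [2,3])
  i=3: ✗ (lhs fails at k=5 before rhs at j=6)
  i=4: ✗ (lhs fails at k=5 before rhs at j=6)
  i=5: ✗ (lhs fails at k=5 before rhs at j=7)
Positions where it holds: {2} → 1.

1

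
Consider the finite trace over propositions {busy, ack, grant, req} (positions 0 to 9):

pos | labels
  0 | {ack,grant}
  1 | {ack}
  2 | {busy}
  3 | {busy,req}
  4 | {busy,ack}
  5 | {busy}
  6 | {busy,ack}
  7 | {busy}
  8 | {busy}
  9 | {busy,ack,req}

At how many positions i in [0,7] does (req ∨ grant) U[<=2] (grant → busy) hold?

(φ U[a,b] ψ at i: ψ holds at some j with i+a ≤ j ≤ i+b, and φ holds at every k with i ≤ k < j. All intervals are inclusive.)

8

Evaluate at each i in [0,7]:
  i=0: ✓ (rhs at j=1; lhs holds on [0,0])
  i=1: ✓ (rhs at j=1)
  i=2: ✓ (rhs at j=2)
  i=3: ✓ (rhs at j=3)
  i=4: ✓ (rhs at j=4)
  i=5: ✓ (rhs at j=5)
  i=6: ✓ (rhs at j=6)
  i=7: ✓ (rhs at j=7)
Positions where it holds: {0, 1, 2, 3, 4, 5, 6, 7} → 8.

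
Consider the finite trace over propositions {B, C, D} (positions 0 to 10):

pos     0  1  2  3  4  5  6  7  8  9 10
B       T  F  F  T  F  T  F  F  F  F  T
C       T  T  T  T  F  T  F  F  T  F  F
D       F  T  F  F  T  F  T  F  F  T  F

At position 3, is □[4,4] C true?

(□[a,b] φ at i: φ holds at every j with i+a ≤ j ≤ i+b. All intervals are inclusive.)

Check C at every j in [7,7]:
  j=7: false
Fails at j=7 → formula fails.

False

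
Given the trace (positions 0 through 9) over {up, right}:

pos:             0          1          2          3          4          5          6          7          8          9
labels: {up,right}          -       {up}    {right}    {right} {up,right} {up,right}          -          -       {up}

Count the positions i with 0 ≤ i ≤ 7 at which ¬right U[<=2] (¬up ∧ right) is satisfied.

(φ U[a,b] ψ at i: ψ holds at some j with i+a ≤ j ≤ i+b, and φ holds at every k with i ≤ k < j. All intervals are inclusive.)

Evaluate at each i in [0,7]:
  i=0: ✗ (no rhs in [0,2])
  i=1: ✓ (rhs at j=3; lhs holds on [1,2])
  i=2: ✓ (rhs at j=3; lhs holds on [2,2])
  i=3: ✓ (rhs at j=3)
  i=4: ✓ (rhs at j=4)
  i=5: ✗ (no rhs in [5,7])
  i=6: ✗ (no rhs in [6,8])
  i=7: ✗ (no rhs in [7,9])
Positions where it holds: {1, 2, 3, 4} → 4.

4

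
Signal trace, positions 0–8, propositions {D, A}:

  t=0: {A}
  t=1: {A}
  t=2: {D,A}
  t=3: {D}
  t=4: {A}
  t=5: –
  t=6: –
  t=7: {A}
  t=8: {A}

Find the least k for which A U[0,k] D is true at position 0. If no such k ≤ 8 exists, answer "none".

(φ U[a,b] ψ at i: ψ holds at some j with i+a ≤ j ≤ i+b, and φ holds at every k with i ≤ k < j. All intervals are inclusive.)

2

Need earliest j ≥ 0 with D, and A at every k in [0,j-1].
  j=0: rhs fails.
  j=1: rhs fails.
  j=2: rhs holds; lhs holds on [0,1]. k = 2.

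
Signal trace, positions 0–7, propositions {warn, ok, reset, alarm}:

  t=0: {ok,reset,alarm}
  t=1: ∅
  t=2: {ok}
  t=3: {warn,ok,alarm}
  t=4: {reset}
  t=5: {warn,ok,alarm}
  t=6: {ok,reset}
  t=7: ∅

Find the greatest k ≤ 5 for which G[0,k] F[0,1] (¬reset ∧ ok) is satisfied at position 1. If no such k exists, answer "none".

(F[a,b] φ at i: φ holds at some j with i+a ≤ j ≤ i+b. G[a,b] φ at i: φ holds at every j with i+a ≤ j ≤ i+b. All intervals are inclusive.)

4

F[0,1] (¬reset ∧ ok) must hold from j=1 onward; find where it first fails.
  j=1: holds
  j=2: holds
  j=3: holds
  j=4: holds
  j=5: holds
  j=6: fails
Holds on [1,5], so largest k = 4.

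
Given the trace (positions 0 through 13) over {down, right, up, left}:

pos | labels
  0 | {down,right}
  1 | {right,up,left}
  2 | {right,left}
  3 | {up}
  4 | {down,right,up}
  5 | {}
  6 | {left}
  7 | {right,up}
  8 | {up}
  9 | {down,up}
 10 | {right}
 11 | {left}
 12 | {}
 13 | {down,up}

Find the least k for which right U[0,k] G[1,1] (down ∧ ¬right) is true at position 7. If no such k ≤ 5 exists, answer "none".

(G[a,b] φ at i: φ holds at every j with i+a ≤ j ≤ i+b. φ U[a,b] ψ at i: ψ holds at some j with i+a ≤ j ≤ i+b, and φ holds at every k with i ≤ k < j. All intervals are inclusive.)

Need earliest j ≥ 7 with G[1,1] (down ∧ ¬right), and right at every k in [7,j-1].
  j=7: rhs fails.
  j=8: rhs holds; lhs holds on [7,7]. k = 1.

1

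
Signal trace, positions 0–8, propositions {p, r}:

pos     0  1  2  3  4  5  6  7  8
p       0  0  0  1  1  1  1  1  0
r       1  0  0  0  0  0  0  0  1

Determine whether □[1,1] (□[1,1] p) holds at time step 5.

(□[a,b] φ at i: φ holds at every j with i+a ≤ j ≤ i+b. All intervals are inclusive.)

Check □[1,1] p at every j in [6,6]:
  j=6: holds on [7,7]
All positions satisfy it → formula holds.

True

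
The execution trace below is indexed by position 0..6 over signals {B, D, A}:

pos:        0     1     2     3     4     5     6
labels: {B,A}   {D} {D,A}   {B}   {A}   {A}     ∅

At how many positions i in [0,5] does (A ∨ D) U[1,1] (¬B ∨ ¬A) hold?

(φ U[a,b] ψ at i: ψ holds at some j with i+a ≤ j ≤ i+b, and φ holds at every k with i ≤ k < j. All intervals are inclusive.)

Evaluate at each i in [0,5]:
  i=0: ✓ (rhs at j=1; lhs holds on [0,0])
  i=1: ✓ (rhs at j=2; lhs holds on [1,1])
  i=2: ✓ (rhs at j=3; lhs holds on [2,2])
  i=3: ✗ (lhs fails at k=3 before rhs at j=4)
  i=4: ✓ (rhs at j=5; lhs holds on [4,4])
  i=5: ✓ (rhs at j=6; lhs holds on [5,5])
Positions where it holds: {0, 1, 2, 4, 5} → 5.

5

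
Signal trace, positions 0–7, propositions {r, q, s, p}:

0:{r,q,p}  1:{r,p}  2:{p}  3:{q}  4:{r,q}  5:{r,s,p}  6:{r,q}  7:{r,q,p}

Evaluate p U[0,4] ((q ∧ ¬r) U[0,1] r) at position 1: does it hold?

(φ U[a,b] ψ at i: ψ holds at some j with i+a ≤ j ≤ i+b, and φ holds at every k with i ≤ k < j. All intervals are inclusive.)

Need some j in [1,5] with ((q ∧ ¬r) U[0,1] r), and p at every k in [1,j-1].
  j=1: ((q ∧ ¬r) U[0,1] r) holds; no prefix to check → satisfied.

Holds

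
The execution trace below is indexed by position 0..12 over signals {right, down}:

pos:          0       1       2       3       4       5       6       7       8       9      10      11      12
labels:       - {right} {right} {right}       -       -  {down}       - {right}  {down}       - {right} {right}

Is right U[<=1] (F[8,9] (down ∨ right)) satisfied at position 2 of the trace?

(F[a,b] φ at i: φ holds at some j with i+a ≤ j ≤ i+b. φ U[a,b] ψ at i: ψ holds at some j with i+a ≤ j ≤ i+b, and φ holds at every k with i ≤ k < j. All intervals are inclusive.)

Need some j in [2,3] with F[8,9] (down ∨ right), and right at every k in [2,j-1].
  j=2: F[8,9] (down ∨ right) holds; no prefix to check → satisfied.

Yes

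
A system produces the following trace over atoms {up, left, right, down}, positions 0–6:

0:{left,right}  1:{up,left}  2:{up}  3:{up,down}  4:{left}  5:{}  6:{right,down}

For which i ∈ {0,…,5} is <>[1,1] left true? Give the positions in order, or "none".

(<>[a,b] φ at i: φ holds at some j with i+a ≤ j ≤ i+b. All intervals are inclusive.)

Evaluate at each i in [0,5]:
  i=0: ✓ (witness j=1)
  i=1: ✗ (none in [2,2])
  i=2: ✗ (none in [3,3])
  i=3: ✓ (witness j=4)
  i=4: ✗ (none in [5,5])
  i=5: ✗ (none in [6,6])

0, 3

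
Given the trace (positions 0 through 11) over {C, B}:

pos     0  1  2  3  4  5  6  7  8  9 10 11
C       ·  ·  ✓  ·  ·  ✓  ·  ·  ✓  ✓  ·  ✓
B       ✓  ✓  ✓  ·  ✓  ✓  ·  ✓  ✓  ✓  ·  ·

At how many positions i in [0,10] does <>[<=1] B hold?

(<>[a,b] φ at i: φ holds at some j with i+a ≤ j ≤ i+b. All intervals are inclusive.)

10

Evaluate at each i in [0,10]:
  i=0: ✓ (witness j=0)
  i=1: ✓ (witness j=1)
  i=2: ✓ (witness j=2)
  i=3: ✓ (witness j=4)
  i=4: ✓ (witness j=4)
  i=5: ✓ (witness j=5)
  i=6: ✓ (witness j=7)
  i=7: ✓ (witness j=7)
  i=8: ✓ (witness j=8)
  i=9: ✓ (witness j=9)
  i=10: ✗ (none in [10,11])
Positions where it holds: {0, 1, 2, 3, 4, 5, 6, 7, 8, 9} → 10.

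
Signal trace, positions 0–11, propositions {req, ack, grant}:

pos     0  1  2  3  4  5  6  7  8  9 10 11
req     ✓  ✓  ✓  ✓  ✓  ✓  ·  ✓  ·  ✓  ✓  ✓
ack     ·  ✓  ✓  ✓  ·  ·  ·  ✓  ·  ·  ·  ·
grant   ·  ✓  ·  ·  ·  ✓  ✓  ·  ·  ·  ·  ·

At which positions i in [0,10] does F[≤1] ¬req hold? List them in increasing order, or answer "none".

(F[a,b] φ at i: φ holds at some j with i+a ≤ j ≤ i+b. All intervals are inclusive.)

Evaluate at each i in [0,10]:
  i=0: ✗ (none in [0,1])
  i=1: ✗ (none in [1,2])
  i=2: ✗ (none in [2,3])
  i=3: ✗ (none in [3,4])
  i=4: ✗ (none in [4,5])
  i=5: ✓ (witness j=6)
  i=6: ✓ (witness j=6)
  i=7: ✓ (witness j=8)
  i=8: ✓ (witness j=8)
  i=9: ✗ (none in [9,10])
  i=10: ✗ (none in [10,11])

5, 6, 7, 8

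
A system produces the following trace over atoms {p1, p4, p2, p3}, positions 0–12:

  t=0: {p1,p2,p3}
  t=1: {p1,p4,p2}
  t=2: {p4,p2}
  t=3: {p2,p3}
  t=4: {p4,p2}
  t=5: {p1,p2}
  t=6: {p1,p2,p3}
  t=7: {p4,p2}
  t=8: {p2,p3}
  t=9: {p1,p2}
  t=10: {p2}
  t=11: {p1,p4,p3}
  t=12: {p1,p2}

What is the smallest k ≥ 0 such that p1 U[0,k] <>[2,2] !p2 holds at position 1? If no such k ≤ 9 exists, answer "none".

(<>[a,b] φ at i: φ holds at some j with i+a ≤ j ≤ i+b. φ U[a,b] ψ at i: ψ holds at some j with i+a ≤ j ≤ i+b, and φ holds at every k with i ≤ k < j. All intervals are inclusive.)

Need earliest j ≥ 1 with <>[2,2] !p2, and p1 at every k in [1,j-1].
  j=1: rhs fails.
  j=2: rhs fails.
  j=3: rhs fails.
  j=4: rhs fails.
  j=5: rhs fails.
  j=6: rhs fails.
  j=7: rhs fails.
  j=8: rhs fails.
  j=9: rhs holds but lhs fails at k=2.
  j=10: rhs fails.
No witness within the range → none.

none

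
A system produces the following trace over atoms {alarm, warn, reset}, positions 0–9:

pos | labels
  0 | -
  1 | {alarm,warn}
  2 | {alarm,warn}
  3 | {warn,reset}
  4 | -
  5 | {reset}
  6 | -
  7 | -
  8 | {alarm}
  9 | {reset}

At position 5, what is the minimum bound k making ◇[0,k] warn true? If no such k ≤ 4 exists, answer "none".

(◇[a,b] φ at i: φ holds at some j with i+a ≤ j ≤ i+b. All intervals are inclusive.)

none

Scan j = 5,6,… for warn:
  j=5: fails
  j=6: fails
  j=7: fails
  j=8: fails
  j=9: fails
No j in [5,9] satisfies it → none.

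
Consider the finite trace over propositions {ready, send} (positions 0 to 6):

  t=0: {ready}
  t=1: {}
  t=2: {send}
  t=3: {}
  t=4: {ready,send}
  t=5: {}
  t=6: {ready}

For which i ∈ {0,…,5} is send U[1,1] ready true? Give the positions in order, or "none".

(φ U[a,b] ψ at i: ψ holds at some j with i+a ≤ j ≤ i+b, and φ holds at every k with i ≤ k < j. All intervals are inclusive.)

none

Evaluate at each i in [0,5]:
  i=0: ✗ (no rhs in [1,1])
  i=1: ✗ (no rhs in [2,2])
  i=2: ✗ (no rhs in [3,3])
  i=3: ✗ (lhs fails at k=3 before rhs at j=4)
  i=4: ✗ (no rhs in [5,5])
  i=5: ✗ (lhs fails at k=5 before rhs at j=6)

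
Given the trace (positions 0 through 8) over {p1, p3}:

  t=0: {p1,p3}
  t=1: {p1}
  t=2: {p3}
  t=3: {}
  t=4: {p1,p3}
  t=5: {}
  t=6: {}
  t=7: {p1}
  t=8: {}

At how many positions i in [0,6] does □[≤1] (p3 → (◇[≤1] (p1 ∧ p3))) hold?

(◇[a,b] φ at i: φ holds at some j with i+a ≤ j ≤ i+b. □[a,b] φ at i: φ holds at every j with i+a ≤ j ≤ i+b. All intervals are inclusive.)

Evaluate at each i in [0,6]:
  i=0: ✓ (all of [0,1])
  i=1: ✗ (fails at j=2)
  i=2: ✗ (fails at j=2)
  i=3: ✓ (all of [3,4])
  i=4: ✓ (all of [4,5])
  i=5: ✓ (all of [5,6])
  i=6: ✓ (all of [6,7])
Positions where it holds: {0, 3, 4, 5, 6} → 5.

5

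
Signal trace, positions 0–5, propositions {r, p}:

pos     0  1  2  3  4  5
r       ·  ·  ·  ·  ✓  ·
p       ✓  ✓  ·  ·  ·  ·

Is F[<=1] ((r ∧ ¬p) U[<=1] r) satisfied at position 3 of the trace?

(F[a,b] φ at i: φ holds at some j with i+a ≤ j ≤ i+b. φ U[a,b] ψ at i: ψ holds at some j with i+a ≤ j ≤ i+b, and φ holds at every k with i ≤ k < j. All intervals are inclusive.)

Yes

Check ((r ∧ ¬p) U[<=1] r) at each j in [3,4]:
  j=3: fails
  j=4: holds
Found at j=4 → formula holds.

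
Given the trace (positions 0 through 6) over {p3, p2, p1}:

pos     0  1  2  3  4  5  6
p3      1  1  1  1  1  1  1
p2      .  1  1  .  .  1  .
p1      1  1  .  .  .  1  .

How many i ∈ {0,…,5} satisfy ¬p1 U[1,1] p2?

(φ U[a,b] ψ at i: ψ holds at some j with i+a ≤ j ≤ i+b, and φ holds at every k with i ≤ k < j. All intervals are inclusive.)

1

Evaluate at each i in [0,5]:
  i=0: ✗ (lhs fails at k=0 before rhs at j=1)
  i=1: ✗ (lhs fails at k=1 before rhs at j=2)
  i=2: ✗ (no rhs in [3,3])
  i=3: ✗ (no rhs in [4,4])
  i=4: ✓ (rhs at j=5; lhs holds on [4,4])
  i=5: ✗ (no rhs in [6,6])
Positions where it holds: {4} → 1.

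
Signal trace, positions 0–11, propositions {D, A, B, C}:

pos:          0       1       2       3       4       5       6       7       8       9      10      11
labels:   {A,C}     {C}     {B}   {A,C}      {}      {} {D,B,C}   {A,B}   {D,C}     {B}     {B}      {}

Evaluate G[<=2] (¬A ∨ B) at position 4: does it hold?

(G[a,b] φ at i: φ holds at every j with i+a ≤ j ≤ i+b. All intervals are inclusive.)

Check (¬A ∨ B) at every j in [4,6]:
  j=4: true
  j=5: true
  j=6: true
All positions satisfy it → formula holds.

Yes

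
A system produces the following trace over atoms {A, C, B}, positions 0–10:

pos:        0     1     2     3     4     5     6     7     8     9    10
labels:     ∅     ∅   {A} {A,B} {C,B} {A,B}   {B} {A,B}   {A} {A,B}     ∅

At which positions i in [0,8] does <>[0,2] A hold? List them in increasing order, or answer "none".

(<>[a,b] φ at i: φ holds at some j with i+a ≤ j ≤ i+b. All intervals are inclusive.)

0, 1, 2, 3, 4, 5, 6, 7, 8

Evaluate at each i in [0,8]:
  i=0: ✓ (witness j=2)
  i=1: ✓ (witness j=2)
  i=2: ✓ (witness j=2)
  i=3: ✓ (witness j=3)
  i=4: ✓ (witness j=5)
  i=5: ✓ (witness j=5)
  i=6: ✓ (witness j=7)
  i=7: ✓ (witness j=7)
  i=8: ✓ (witness j=8)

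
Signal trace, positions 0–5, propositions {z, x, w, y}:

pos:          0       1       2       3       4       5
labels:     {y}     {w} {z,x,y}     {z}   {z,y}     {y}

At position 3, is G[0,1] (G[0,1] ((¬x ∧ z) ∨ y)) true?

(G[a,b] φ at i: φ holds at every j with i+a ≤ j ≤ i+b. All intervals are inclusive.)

Check G[0,1] ((¬x ∧ z) ∨ y) at every j in [3,4]:
  j=3: holds on [3,4]
  j=4: holds on [4,5]
All positions satisfy it → formula holds.

Yes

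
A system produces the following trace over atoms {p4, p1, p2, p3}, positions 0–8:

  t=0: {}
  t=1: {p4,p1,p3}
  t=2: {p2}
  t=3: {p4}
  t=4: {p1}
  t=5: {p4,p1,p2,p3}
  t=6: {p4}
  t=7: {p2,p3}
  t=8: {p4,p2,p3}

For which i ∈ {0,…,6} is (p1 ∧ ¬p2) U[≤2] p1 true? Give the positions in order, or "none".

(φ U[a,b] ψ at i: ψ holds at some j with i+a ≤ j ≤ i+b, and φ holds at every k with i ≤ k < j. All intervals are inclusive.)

Evaluate at each i in [0,6]:
  i=0: ✗ (lhs fails at k=0 before rhs at j=1)
  i=1: ✓ (rhs at j=1)
  i=2: ✗ (lhs fails at k=2 before rhs at j=4)
  i=3: ✗ (lhs fails at k=3 before rhs at j=4)
  i=4: ✓ (rhs at j=4)
  i=5: ✓ (rhs at j=5)
  i=6: ✗ (no rhs in [6,8])

1, 4, 5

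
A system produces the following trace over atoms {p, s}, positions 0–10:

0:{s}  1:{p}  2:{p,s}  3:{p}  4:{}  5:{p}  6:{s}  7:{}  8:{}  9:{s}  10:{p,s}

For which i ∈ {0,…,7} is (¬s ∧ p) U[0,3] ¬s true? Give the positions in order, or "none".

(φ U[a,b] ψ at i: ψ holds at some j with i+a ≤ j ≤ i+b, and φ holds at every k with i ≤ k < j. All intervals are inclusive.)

Evaluate at each i in [0,7]:
  i=0: ✗ (lhs fails at k=0 before rhs at j=1)
  i=1: ✓ (rhs at j=1)
  i=2: ✗ (lhs fails at k=2 before rhs at j=3)
  i=3: ✓ (rhs at j=3)
  i=4: ✓ (rhs at j=4)
  i=5: ✓ (rhs at j=5)
  i=6: ✗ (lhs fails at k=6 before rhs at j=7)
  i=7: ✓ (rhs at j=7)

1, 3, 4, 5, 7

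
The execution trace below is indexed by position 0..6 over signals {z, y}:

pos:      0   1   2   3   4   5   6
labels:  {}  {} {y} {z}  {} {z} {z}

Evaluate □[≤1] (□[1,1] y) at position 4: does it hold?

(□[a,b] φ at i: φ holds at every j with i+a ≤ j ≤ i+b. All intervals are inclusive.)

No

Check □[1,1] y at every j in [4,5]:
  j=4: fails at 5
  j=5: fails at 6
Fails at j=4 → formula fails.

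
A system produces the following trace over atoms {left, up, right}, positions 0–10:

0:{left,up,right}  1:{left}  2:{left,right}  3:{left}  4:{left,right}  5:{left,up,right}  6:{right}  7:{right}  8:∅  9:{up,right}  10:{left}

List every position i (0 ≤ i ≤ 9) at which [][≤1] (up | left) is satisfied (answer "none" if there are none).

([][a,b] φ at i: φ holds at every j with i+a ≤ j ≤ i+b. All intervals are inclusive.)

Evaluate at each i in [0,9]:
  i=0: ✓ (all of [0,1])
  i=1: ✓ (all of [1,2])
  i=2: ✓ (all of [2,3])
  i=3: ✓ (all of [3,4])
  i=4: ✓ (all of [4,5])
  i=5: ✗ (fails at j=6)
  i=6: ✗ (fails at j=6)
  i=7: ✗ (fails at j=7)
  i=8: ✗ (fails at j=8)
  i=9: ✓ (all of [9,10])

0, 1, 2, 3, 4, 9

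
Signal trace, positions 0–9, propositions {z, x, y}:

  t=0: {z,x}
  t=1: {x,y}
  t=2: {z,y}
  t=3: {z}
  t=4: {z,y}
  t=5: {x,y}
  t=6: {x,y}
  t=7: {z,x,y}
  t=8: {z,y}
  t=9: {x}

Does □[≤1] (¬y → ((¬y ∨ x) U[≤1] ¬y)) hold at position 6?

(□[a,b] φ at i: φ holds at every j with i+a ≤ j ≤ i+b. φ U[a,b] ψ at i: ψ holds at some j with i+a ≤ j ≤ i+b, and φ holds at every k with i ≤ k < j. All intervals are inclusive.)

Holds

Check (¬y → ((¬y ∨ x) U[≤1] ¬y)) at every j in [6,7]:
  j=6: antecedent false → ✓
  j=7: antecedent false → ✓
All positions satisfy it → formula holds.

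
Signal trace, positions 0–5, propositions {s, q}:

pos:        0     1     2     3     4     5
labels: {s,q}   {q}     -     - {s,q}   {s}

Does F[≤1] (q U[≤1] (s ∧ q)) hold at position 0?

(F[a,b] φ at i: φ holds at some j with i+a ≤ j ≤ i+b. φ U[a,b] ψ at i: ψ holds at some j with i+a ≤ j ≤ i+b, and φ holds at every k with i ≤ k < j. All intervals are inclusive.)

True

Check (q U[≤1] (s ∧ q)) at each j in [0,1]:
  j=0: holds
  j=1: fails
Found at j=0 → formula holds.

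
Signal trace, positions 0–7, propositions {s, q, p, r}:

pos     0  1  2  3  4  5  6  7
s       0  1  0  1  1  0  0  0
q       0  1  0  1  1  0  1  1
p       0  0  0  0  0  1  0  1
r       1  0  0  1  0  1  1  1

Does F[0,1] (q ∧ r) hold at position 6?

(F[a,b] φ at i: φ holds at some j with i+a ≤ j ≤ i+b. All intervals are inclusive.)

Holds

Check (q ∧ r) at each j in [6,7]:
  j=6: true
  j=7: true
Found at j=6 → formula holds.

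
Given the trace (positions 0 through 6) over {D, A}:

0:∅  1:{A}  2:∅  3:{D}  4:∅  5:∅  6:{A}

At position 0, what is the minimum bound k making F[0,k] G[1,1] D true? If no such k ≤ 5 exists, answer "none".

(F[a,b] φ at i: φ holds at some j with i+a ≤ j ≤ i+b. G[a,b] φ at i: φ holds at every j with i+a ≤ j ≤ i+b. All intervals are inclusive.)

2

Scan j = 0,1,… for G[1,1] D:
  j=0: fails
  j=1: fails
  j=2: holds
First hit at j=2, so smallest k = 2-0 = 2.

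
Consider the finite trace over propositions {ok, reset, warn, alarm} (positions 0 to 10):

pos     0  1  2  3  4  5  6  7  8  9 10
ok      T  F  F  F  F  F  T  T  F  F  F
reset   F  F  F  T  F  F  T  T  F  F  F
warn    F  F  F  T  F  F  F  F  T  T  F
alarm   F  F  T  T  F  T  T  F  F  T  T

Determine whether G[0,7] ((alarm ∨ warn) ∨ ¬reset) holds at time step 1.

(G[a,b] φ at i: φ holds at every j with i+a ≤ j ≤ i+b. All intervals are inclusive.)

Check ((alarm ∨ warn) ∨ ¬reset) at every j in [1,8]:
  j=1: true
  j=2: true
  j=3: true
  j=4: true
  j=5: true
  j=6: true
  j=7: false
  j=8: true
Fails at j=7 → formula fails.

No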